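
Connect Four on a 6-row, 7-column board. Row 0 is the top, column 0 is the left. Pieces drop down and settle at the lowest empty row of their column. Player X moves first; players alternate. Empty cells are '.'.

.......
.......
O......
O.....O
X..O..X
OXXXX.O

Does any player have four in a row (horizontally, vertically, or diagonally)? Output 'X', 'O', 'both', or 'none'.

X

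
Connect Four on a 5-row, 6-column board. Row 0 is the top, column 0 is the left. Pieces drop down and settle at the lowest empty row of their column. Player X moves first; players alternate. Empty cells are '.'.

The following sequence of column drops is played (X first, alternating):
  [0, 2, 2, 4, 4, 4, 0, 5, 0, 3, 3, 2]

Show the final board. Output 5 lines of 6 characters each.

Move 1: X drops in col 0, lands at row 4
Move 2: O drops in col 2, lands at row 4
Move 3: X drops in col 2, lands at row 3
Move 4: O drops in col 4, lands at row 4
Move 5: X drops in col 4, lands at row 3
Move 6: O drops in col 4, lands at row 2
Move 7: X drops in col 0, lands at row 3
Move 8: O drops in col 5, lands at row 4
Move 9: X drops in col 0, lands at row 2
Move 10: O drops in col 3, lands at row 4
Move 11: X drops in col 3, lands at row 3
Move 12: O drops in col 2, lands at row 2

Answer: ......
......
X.O.O.
X.XXX.
X.OOOO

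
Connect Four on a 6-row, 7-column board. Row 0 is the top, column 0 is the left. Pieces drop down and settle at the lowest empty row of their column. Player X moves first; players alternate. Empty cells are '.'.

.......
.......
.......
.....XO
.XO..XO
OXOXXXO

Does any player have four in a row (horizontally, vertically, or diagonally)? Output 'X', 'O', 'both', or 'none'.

none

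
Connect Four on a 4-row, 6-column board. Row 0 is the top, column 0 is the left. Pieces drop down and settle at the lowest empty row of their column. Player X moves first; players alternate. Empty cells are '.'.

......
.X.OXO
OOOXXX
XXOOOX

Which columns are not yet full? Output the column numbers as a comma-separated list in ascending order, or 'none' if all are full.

col 0: top cell = '.' → open
col 1: top cell = '.' → open
col 2: top cell = '.' → open
col 3: top cell = '.' → open
col 4: top cell = '.' → open
col 5: top cell = '.' → open

Answer: 0,1,2,3,4,5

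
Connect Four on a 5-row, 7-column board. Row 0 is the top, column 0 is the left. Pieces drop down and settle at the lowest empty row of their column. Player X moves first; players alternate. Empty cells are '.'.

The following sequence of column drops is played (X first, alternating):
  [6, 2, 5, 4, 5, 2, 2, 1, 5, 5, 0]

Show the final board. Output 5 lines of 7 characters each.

Move 1: X drops in col 6, lands at row 4
Move 2: O drops in col 2, lands at row 4
Move 3: X drops in col 5, lands at row 4
Move 4: O drops in col 4, lands at row 4
Move 5: X drops in col 5, lands at row 3
Move 6: O drops in col 2, lands at row 3
Move 7: X drops in col 2, lands at row 2
Move 8: O drops in col 1, lands at row 4
Move 9: X drops in col 5, lands at row 2
Move 10: O drops in col 5, lands at row 1
Move 11: X drops in col 0, lands at row 4

Answer: .......
.....O.
..X..X.
..O..X.
XOO.OXX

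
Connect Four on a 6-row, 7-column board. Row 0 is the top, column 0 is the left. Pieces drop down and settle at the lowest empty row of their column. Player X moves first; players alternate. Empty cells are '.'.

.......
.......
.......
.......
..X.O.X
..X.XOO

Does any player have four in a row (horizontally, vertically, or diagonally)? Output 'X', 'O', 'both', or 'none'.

none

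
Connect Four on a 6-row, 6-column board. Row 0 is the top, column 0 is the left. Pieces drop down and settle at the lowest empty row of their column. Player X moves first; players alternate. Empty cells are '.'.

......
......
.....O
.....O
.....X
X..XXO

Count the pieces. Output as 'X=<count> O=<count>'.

X=4 O=3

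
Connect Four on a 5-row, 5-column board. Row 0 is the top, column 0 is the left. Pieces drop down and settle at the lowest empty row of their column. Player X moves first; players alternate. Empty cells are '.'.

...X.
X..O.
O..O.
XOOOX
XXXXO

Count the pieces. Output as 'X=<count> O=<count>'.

X=8 O=7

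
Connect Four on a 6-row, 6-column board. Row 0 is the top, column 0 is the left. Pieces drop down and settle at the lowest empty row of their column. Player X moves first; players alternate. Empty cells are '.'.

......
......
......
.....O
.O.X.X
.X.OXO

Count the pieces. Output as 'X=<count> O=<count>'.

X=4 O=4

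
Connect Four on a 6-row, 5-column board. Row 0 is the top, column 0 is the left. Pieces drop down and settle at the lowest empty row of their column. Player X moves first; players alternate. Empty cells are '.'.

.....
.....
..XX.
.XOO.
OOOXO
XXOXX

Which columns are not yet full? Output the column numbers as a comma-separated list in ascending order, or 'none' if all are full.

col 0: top cell = '.' → open
col 1: top cell = '.' → open
col 2: top cell = '.' → open
col 3: top cell = '.' → open
col 4: top cell = '.' → open

Answer: 0,1,2,3,4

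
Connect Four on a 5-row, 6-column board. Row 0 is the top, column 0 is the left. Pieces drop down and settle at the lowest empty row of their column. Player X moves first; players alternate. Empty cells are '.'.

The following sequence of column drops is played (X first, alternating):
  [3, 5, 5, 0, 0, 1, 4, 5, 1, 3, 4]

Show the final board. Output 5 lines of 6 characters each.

Answer: ......
......
.....O
XX.OXX
OO.XXO

Derivation:
Move 1: X drops in col 3, lands at row 4
Move 2: O drops in col 5, lands at row 4
Move 3: X drops in col 5, lands at row 3
Move 4: O drops in col 0, lands at row 4
Move 5: X drops in col 0, lands at row 3
Move 6: O drops in col 1, lands at row 4
Move 7: X drops in col 4, lands at row 4
Move 8: O drops in col 5, lands at row 2
Move 9: X drops in col 1, lands at row 3
Move 10: O drops in col 3, lands at row 3
Move 11: X drops in col 4, lands at row 3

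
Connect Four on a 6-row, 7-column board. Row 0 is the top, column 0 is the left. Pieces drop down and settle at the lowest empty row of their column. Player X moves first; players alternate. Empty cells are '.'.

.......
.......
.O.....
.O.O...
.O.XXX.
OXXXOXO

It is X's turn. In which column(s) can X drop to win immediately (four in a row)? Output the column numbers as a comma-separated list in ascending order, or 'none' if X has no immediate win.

Answer: 2,6

Derivation:
col 0: drop X → no win
col 1: drop X → no win
col 2: drop X → WIN!
col 3: drop X → no win
col 4: drop X → no win
col 5: drop X → no win
col 6: drop X → WIN!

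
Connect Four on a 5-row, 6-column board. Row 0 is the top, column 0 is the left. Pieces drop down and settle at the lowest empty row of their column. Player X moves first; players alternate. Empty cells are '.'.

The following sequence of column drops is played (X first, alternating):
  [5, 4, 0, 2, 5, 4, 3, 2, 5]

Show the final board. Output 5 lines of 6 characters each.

Answer: ......
......
.....X
..O.OX
X.OXOX

Derivation:
Move 1: X drops in col 5, lands at row 4
Move 2: O drops in col 4, lands at row 4
Move 3: X drops in col 0, lands at row 4
Move 4: O drops in col 2, lands at row 4
Move 5: X drops in col 5, lands at row 3
Move 6: O drops in col 4, lands at row 3
Move 7: X drops in col 3, lands at row 4
Move 8: O drops in col 2, lands at row 3
Move 9: X drops in col 5, lands at row 2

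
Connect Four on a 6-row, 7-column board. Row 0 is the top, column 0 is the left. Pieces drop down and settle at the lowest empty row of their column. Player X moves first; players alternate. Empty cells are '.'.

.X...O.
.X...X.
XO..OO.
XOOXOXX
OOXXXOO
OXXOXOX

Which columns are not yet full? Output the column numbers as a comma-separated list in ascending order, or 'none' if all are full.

Answer: 0,2,3,4,6

Derivation:
col 0: top cell = '.' → open
col 1: top cell = 'X' → FULL
col 2: top cell = '.' → open
col 3: top cell = '.' → open
col 4: top cell = '.' → open
col 5: top cell = 'O' → FULL
col 6: top cell = '.' → open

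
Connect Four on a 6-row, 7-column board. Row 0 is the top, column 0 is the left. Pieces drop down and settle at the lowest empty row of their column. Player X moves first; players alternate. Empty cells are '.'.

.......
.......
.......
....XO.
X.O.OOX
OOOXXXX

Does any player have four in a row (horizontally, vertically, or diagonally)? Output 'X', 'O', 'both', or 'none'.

X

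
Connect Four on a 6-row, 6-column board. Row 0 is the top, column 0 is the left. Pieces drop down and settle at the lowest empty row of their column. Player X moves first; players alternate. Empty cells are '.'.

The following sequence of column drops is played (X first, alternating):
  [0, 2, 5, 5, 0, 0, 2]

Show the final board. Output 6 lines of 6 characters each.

Answer: ......
......
......
O.....
X.X..O
X.O..X

Derivation:
Move 1: X drops in col 0, lands at row 5
Move 2: O drops in col 2, lands at row 5
Move 3: X drops in col 5, lands at row 5
Move 4: O drops in col 5, lands at row 4
Move 5: X drops in col 0, lands at row 4
Move 6: O drops in col 0, lands at row 3
Move 7: X drops in col 2, lands at row 4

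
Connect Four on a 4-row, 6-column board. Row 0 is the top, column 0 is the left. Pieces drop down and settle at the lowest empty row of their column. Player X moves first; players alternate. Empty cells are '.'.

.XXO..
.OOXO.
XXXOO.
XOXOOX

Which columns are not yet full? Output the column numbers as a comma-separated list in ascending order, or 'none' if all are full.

col 0: top cell = '.' → open
col 1: top cell = 'X' → FULL
col 2: top cell = 'X' → FULL
col 3: top cell = 'O' → FULL
col 4: top cell = '.' → open
col 5: top cell = '.' → open

Answer: 0,4,5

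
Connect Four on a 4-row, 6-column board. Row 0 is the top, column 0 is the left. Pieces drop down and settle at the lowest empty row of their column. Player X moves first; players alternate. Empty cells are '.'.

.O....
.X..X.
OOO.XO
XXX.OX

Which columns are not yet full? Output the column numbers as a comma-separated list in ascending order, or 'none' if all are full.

Answer: 0,2,3,4,5

Derivation:
col 0: top cell = '.' → open
col 1: top cell = 'O' → FULL
col 2: top cell = '.' → open
col 3: top cell = '.' → open
col 4: top cell = '.' → open
col 5: top cell = '.' → open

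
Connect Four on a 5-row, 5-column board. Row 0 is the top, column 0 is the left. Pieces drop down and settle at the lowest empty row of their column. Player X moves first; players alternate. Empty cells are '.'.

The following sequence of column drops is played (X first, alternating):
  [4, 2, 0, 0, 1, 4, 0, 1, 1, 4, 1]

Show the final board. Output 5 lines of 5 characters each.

Answer: .....
.X...
XX..O
OO..O
XXO.X

Derivation:
Move 1: X drops in col 4, lands at row 4
Move 2: O drops in col 2, lands at row 4
Move 3: X drops in col 0, lands at row 4
Move 4: O drops in col 0, lands at row 3
Move 5: X drops in col 1, lands at row 4
Move 6: O drops in col 4, lands at row 3
Move 7: X drops in col 0, lands at row 2
Move 8: O drops in col 1, lands at row 3
Move 9: X drops in col 1, lands at row 2
Move 10: O drops in col 4, lands at row 2
Move 11: X drops in col 1, lands at row 1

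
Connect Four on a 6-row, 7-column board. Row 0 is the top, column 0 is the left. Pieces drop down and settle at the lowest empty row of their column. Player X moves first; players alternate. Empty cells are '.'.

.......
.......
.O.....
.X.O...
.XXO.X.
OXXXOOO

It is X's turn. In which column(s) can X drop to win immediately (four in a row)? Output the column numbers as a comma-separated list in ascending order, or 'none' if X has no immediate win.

col 0: drop X → no win
col 1: drop X → no win
col 2: drop X → no win
col 3: drop X → no win
col 4: drop X → no win
col 5: drop X → no win
col 6: drop X → no win

Answer: none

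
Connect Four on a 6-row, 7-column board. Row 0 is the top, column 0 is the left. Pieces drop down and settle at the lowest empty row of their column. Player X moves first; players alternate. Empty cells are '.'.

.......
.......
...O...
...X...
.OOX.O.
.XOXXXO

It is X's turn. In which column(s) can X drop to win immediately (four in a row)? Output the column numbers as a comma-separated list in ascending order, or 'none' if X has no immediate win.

Answer: none

Derivation:
col 0: drop X → no win
col 1: drop X → no win
col 2: drop X → no win
col 3: drop X → no win
col 4: drop X → no win
col 5: drop X → no win
col 6: drop X → no win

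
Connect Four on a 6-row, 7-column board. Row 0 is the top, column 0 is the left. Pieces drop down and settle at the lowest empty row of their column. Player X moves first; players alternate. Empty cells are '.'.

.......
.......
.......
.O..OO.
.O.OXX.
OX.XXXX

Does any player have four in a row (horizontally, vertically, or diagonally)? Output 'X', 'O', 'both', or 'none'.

X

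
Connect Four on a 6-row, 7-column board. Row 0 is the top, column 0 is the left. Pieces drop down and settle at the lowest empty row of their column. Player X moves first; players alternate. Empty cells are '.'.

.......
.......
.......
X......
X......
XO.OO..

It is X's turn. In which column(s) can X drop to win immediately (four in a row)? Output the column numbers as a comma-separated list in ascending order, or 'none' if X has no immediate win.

Answer: 0

Derivation:
col 0: drop X → WIN!
col 1: drop X → no win
col 2: drop X → no win
col 3: drop X → no win
col 4: drop X → no win
col 5: drop X → no win
col 6: drop X → no win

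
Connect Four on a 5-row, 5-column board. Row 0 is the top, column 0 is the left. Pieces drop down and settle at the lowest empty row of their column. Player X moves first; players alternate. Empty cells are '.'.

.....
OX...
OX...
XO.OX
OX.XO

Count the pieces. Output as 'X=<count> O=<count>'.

X=6 O=6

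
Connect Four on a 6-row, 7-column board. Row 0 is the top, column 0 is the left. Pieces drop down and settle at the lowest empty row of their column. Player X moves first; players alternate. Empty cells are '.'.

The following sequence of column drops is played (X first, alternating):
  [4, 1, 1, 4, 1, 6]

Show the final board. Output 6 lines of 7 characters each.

Move 1: X drops in col 4, lands at row 5
Move 2: O drops in col 1, lands at row 5
Move 3: X drops in col 1, lands at row 4
Move 4: O drops in col 4, lands at row 4
Move 5: X drops in col 1, lands at row 3
Move 6: O drops in col 6, lands at row 5

Answer: .......
.......
.......
.X.....
.X..O..
.O..X.O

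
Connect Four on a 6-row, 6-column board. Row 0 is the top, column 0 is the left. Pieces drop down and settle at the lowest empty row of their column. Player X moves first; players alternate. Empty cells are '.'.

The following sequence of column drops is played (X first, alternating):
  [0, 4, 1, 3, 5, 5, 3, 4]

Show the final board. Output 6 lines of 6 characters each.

Answer: ......
......
......
......
...XOO
XX.OOX

Derivation:
Move 1: X drops in col 0, lands at row 5
Move 2: O drops in col 4, lands at row 5
Move 3: X drops in col 1, lands at row 5
Move 4: O drops in col 3, lands at row 5
Move 5: X drops in col 5, lands at row 5
Move 6: O drops in col 5, lands at row 4
Move 7: X drops in col 3, lands at row 4
Move 8: O drops in col 4, lands at row 4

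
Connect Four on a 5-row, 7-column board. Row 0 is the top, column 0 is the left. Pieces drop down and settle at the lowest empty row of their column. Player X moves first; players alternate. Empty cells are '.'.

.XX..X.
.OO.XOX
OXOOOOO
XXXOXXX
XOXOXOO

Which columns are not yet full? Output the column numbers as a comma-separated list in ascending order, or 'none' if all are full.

col 0: top cell = '.' → open
col 1: top cell = 'X' → FULL
col 2: top cell = 'X' → FULL
col 3: top cell = '.' → open
col 4: top cell = '.' → open
col 5: top cell = 'X' → FULL
col 6: top cell = '.' → open

Answer: 0,3,4,6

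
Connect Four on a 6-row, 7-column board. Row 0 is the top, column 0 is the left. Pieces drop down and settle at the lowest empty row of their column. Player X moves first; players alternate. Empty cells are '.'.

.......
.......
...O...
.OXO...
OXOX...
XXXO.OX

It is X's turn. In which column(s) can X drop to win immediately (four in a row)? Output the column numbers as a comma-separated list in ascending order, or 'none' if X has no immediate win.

Answer: none

Derivation:
col 0: drop X → no win
col 1: drop X → no win
col 2: drop X → no win
col 3: drop X → no win
col 4: drop X → no win
col 5: drop X → no win
col 6: drop X → no win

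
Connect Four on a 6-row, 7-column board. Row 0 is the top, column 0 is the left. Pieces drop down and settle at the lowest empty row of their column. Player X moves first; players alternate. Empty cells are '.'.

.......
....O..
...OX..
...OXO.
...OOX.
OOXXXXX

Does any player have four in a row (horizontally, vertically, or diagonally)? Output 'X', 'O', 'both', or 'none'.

X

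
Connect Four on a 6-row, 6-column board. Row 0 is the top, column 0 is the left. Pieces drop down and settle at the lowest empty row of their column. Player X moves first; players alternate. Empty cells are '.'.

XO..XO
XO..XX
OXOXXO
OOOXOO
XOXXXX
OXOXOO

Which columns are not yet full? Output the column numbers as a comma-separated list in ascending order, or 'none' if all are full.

col 0: top cell = 'X' → FULL
col 1: top cell = 'O' → FULL
col 2: top cell = '.' → open
col 3: top cell = '.' → open
col 4: top cell = 'X' → FULL
col 5: top cell = 'O' → FULL

Answer: 2,3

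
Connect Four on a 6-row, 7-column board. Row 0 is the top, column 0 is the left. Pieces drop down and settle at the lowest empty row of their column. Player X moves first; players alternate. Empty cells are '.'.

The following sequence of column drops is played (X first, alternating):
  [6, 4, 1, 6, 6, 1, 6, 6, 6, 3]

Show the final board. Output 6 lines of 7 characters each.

Answer: ......X
......O
......X
......X
.O....O
.X.OO.X

Derivation:
Move 1: X drops in col 6, lands at row 5
Move 2: O drops in col 4, lands at row 5
Move 3: X drops in col 1, lands at row 5
Move 4: O drops in col 6, lands at row 4
Move 5: X drops in col 6, lands at row 3
Move 6: O drops in col 1, lands at row 4
Move 7: X drops in col 6, lands at row 2
Move 8: O drops in col 6, lands at row 1
Move 9: X drops in col 6, lands at row 0
Move 10: O drops in col 3, lands at row 5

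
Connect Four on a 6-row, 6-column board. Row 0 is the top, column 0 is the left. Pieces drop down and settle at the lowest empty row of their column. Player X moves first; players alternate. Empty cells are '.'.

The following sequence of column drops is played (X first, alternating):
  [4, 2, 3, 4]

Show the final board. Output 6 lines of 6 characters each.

Move 1: X drops in col 4, lands at row 5
Move 2: O drops in col 2, lands at row 5
Move 3: X drops in col 3, lands at row 5
Move 4: O drops in col 4, lands at row 4

Answer: ......
......
......
......
....O.
..OXX.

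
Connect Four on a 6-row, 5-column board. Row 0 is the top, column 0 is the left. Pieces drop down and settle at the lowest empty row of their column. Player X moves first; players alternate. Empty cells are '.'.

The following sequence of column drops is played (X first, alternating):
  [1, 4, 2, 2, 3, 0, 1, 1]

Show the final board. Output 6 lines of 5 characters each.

Answer: .....
.....
.....
.O...
.XO..
OXXXO

Derivation:
Move 1: X drops in col 1, lands at row 5
Move 2: O drops in col 4, lands at row 5
Move 3: X drops in col 2, lands at row 5
Move 4: O drops in col 2, lands at row 4
Move 5: X drops in col 3, lands at row 5
Move 6: O drops in col 0, lands at row 5
Move 7: X drops in col 1, lands at row 4
Move 8: O drops in col 1, lands at row 3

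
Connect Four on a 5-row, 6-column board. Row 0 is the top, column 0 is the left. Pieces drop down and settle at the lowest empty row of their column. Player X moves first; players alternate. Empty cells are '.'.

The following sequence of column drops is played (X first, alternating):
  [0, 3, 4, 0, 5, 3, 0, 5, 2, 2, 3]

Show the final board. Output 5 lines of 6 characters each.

Answer: ......
......
X..X..
O.OO.O
X.XOXX

Derivation:
Move 1: X drops in col 0, lands at row 4
Move 2: O drops in col 3, lands at row 4
Move 3: X drops in col 4, lands at row 4
Move 4: O drops in col 0, lands at row 3
Move 5: X drops in col 5, lands at row 4
Move 6: O drops in col 3, lands at row 3
Move 7: X drops in col 0, lands at row 2
Move 8: O drops in col 5, lands at row 3
Move 9: X drops in col 2, lands at row 4
Move 10: O drops in col 2, lands at row 3
Move 11: X drops in col 3, lands at row 2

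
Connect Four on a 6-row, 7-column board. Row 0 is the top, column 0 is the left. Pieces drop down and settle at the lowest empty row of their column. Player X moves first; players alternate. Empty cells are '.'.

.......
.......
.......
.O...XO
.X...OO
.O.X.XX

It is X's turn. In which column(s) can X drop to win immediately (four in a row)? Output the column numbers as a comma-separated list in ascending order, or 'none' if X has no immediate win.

col 0: drop X → no win
col 1: drop X → no win
col 2: drop X → no win
col 3: drop X → no win
col 4: drop X → WIN!
col 5: drop X → no win
col 6: drop X → no win

Answer: 4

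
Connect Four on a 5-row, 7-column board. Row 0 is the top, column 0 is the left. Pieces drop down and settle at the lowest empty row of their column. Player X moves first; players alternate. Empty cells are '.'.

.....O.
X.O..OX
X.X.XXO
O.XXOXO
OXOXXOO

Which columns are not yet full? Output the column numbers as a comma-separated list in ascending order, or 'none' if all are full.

Answer: 0,1,2,3,4,6

Derivation:
col 0: top cell = '.' → open
col 1: top cell = '.' → open
col 2: top cell = '.' → open
col 3: top cell = '.' → open
col 4: top cell = '.' → open
col 5: top cell = 'O' → FULL
col 6: top cell = '.' → open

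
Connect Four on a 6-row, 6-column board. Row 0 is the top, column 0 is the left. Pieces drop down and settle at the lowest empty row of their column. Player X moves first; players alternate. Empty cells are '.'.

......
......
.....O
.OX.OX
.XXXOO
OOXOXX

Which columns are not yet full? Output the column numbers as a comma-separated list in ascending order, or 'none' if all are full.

Answer: 0,1,2,3,4,5

Derivation:
col 0: top cell = '.' → open
col 1: top cell = '.' → open
col 2: top cell = '.' → open
col 3: top cell = '.' → open
col 4: top cell = '.' → open
col 5: top cell = '.' → open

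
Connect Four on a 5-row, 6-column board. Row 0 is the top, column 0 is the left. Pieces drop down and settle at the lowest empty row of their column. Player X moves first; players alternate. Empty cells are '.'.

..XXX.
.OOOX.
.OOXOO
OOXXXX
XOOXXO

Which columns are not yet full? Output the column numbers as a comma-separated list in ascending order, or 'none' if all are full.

Answer: 0,1,5

Derivation:
col 0: top cell = '.' → open
col 1: top cell = '.' → open
col 2: top cell = 'X' → FULL
col 3: top cell = 'X' → FULL
col 4: top cell = 'X' → FULL
col 5: top cell = '.' → open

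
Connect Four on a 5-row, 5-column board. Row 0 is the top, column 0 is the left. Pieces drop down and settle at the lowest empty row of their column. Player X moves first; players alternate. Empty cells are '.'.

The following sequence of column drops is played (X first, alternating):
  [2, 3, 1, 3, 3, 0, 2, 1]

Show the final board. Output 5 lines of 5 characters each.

Move 1: X drops in col 2, lands at row 4
Move 2: O drops in col 3, lands at row 4
Move 3: X drops in col 1, lands at row 4
Move 4: O drops in col 3, lands at row 3
Move 5: X drops in col 3, lands at row 2
Move 6: O drops in col 0, lands at row 4
Move 7: X drops in col 2, lands at row 3
Move 8: O drops in col 1, lands at row 3

Answer: .....
.....
...X.
.OXO.
OXXO.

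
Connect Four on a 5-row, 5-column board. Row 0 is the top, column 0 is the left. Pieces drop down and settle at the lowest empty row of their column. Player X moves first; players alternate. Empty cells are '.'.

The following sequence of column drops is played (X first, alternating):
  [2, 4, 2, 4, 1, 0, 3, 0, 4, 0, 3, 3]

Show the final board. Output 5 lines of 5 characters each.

Answer: .....
.....
O..OX
O.XXO
OXXXO

Derivation:
Move 1: X drops in col 2, lands at row 4
Move 2: O drops in col 4, lands at row 4
Move 3: X drops in col 2, lands at row 3
Move 4: O drops in col 4, lands at row 3
Move 5: X drops in col 1, lands at row 4
Move 6: O drops in col 0, lands at row 4
Move 7: X drops in col 3, lands at row 4
Move 8: O drops in col 0, lands at row 3
Move 9: X drops in col 4, lands at row 2
Move 10: O drops in col 0, lands at row 2
Move 11: X drops in col 3, lands at row 3
Move 12: O drops in col 3, lands at row 2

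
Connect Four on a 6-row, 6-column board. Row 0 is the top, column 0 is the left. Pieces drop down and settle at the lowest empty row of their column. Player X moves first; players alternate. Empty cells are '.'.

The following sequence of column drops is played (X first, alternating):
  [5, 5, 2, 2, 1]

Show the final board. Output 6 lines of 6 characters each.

Move 1: X drops in col 5, lands at row 5
Move 2: O drops in col 5, lands at row 4
Move 3: X drops in col 2, lands at row 5
Move 4: O drops in col 2, lands at row 4
Move 5: X drops in col 1, lands at row 5

Answer: ......
......
......
......
..O..O
.XX..X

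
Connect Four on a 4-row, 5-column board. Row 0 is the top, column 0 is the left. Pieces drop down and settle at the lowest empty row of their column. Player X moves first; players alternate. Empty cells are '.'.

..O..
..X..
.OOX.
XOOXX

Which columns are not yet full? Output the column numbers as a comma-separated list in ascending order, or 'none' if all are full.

col 0: top cell = '.' → open
col 1: top cell = '.' → open
col 2: top cell = 'O' → FULL
col 3: top cell = '.' → open
col 4: top cell = '.' → open

Answer: 0,1,3,4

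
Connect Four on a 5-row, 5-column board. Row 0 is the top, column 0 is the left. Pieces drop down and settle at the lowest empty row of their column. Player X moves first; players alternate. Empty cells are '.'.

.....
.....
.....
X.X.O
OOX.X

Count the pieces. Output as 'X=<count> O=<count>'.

X=4 O=3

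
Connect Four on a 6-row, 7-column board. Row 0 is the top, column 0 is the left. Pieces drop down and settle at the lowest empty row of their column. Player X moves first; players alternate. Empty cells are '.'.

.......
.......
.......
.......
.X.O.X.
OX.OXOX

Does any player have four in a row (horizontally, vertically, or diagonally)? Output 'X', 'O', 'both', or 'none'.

none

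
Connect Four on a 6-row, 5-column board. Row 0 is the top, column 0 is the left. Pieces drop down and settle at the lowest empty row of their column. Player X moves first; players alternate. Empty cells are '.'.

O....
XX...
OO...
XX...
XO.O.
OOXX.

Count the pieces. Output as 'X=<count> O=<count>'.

X=7 O=7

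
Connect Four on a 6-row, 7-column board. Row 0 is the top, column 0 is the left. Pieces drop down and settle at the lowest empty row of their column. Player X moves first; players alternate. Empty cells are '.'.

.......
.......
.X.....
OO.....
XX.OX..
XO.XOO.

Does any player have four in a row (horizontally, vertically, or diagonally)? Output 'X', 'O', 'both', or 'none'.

none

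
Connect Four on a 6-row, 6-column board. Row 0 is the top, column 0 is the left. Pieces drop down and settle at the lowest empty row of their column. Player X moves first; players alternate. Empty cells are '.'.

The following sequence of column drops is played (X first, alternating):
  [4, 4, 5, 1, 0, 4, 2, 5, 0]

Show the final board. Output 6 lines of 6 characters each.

Answer: ......
......
......
....O.
X...OO
XOX.XX

Derivation:
Move 1: X drops in col 4, lands at row 5
Move 2: O drops in col 4, lands at row 4
Move 3: X drops in col 5, lands at row 5
Move 4: O drops in col 1, lands at row 5
Move 5: X drops in col 0, lands at row 5
Move 6: O drops in col 4, lands at row 3
Move 7: X drops in col 2, lands at row 5
Move 8: O drops in col 5, lands at row 4
Move 9: X drops in col 0, lands at row 4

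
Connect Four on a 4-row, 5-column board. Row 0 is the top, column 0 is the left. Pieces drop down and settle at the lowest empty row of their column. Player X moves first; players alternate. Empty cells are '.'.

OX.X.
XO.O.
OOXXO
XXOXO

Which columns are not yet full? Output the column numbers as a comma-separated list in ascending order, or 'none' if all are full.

col 0: top cell = 'O' → FULL
col 1: top cell = 'X' → FULL
col 2: top cell = '.' → open
col 3: top cell = 'X' → FULL
col 4: top cell = '.' → open

Answer: 2,4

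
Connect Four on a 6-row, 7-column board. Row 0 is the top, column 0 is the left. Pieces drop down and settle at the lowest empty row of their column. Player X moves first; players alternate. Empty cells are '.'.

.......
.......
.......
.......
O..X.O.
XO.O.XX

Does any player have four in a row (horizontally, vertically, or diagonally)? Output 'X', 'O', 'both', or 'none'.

none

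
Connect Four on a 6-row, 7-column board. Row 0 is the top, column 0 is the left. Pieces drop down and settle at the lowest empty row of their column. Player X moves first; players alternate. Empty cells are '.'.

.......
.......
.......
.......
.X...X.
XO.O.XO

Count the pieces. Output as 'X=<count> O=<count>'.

X=4 O=3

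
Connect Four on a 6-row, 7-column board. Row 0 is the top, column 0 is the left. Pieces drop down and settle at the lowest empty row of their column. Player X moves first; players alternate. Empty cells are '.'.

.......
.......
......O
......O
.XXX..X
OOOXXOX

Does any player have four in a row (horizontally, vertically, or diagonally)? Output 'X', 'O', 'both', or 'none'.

none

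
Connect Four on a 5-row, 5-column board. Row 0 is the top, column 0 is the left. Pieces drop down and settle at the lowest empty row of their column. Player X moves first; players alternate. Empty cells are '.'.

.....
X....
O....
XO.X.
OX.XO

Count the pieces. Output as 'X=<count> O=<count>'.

X=5 O=4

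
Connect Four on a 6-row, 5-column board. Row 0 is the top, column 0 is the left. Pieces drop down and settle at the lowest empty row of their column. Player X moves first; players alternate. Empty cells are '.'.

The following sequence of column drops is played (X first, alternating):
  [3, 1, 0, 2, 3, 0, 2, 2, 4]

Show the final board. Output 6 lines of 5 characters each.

Answer: .....
.....
.....
..O..
O.XX.
XOOXX

Derivation:
Move 1: X drops in col 3, lands at row 5
Move 2: O drops in col 1, lands at row 5
Move 3: X drops in col 0, lands at row 5
Move 4: O drops in col 2, lands at row 5
Move 5: X drops in col 3, lands at row 4
Move 6: O drops in col 0, lands at row 4
Move 7: X drops in col 2, lands at row 4
Move 8: O drops in col 2, lands at row 3
Move 9: X drops in col 4, lands at row 5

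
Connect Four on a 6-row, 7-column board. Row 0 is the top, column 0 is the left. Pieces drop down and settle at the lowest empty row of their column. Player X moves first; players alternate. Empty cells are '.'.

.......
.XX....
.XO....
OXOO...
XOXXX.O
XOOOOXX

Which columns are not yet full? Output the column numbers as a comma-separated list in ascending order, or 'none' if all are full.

col 0: top cell = '.' → open
col 1: top cell = '.' → open
col 2: top cell = '.' → open
col 3: top cell = '.' → open
col 4: top cell = '.' → open
col 5: top cell = '.' → open
col 6: top cell = '.' → open

Answer: 0,1,2,3,4,5,6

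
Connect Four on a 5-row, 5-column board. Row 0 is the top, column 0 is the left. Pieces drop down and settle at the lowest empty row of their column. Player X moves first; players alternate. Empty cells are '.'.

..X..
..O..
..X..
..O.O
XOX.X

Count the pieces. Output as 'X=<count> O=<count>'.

X=5 O=4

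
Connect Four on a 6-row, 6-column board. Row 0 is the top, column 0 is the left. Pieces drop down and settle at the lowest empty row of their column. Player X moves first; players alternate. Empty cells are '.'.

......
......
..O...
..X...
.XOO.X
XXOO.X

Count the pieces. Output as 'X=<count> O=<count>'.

X=6 O=5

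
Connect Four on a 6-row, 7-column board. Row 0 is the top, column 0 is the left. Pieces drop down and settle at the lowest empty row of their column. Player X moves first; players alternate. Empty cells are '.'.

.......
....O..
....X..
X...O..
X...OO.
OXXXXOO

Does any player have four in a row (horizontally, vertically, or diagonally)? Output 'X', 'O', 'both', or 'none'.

X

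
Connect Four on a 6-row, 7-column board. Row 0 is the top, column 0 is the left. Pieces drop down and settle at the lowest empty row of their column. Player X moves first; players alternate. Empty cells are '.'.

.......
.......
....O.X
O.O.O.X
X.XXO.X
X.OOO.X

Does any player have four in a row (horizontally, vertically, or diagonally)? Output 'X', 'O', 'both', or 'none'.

both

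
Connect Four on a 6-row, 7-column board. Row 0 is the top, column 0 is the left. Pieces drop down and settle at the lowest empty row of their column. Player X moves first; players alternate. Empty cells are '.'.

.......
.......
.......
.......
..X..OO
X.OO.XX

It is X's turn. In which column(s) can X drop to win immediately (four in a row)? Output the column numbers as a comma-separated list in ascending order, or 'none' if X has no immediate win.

Answer: none

Derivation:
col 0: drop X → no win
col 1: drop X → no win
col 2: drop X → no win
col 3: drop X → no win
col 4: drop X → no win
col 5: drop X → no win
col 6: drop X → no win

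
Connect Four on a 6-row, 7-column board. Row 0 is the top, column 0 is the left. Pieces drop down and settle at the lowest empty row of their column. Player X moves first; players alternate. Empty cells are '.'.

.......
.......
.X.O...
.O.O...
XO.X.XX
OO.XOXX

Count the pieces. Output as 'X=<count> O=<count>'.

X=8 O=7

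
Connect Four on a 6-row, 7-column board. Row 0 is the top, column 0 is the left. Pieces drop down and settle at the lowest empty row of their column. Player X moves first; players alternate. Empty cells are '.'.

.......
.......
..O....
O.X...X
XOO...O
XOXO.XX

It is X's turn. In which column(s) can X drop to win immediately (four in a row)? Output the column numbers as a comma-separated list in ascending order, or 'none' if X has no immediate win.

col 0: drop X → no win
col 1: drop X → no win
col 2: drop X → no win
col 3: drop X → no win
col 4: drop X → no win
col 5: drop X → no win
col 6: drop X → no win

Answer: none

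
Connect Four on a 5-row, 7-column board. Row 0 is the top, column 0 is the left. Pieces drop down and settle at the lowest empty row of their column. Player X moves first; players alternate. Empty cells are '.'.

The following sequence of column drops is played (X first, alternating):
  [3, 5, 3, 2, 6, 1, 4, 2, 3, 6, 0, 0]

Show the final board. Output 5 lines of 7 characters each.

Move 1: X drops in col 3, lands at row 4
Move 2: O drops in col 5, lands at row 4
Move 3: X drops in col 3, lands at row 3
Move 4: O drops in col 2, lands at row 4
Move 5: X drops in col 6, lands at row 4
Move 6: O drops in col 1, lands at row 4
Move 7: X drops in col 4, lands at row 4
Move 8: O drops in col 2, lands at row 3
Move 9: X drops in col 3, lands at row 2
Move 10: O drops in col 6, lands at row 3
Move 11: X drops in col 0, lands at row 4
Move 12: O drops in col 0, lands at row 3

Answer: .......
.......
...X...
O.OX..O
XOOXXOX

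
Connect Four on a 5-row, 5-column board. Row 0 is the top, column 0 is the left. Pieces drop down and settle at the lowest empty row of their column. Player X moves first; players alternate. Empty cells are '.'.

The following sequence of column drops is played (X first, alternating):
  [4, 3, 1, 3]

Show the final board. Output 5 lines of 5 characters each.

Answer: .....
.....
.....
...O.
.X.OX

Derivation:
Move 1: X drops in col 4, lands at row 4
Move 2: O drops in col 3, lands at row 4
Move 3: X drops in col 1, lands at row 4
Move 4: O drops in col 3, lands at row 3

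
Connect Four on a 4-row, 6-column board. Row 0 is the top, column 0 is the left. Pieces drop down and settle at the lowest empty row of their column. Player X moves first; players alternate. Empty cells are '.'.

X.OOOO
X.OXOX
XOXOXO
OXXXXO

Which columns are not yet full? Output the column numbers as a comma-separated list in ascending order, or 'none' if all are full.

Answer: 1

Derivation:
col 0: top cell = 'X' → FULL
col 1: top cell = '.' → open
col 2: top cell = 'O' → FULL
col 3: top cell = 'O' → FULL
col 4: top cell = 'O' → FULL
col 5: top cell = 'O' → FULL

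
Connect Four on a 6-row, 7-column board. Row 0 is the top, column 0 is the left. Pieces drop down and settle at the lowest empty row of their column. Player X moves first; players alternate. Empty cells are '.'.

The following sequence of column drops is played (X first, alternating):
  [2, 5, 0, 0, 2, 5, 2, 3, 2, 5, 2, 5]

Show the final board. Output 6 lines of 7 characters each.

Move 1: X drops in col 2, lands at row 5
Move 2: O drops in col 5, lands at row 5
Move 3: X drops in col 0, lands at row 5
Move 4: O drops in col 0, lands at row 4
Move 5: X drops in col 2, lands at row 4
Move 6: O drops in col 5, lands at row 4
Move 7: X drops in col 2, lands at row 3
Move 8: O drops in col 3, lands at row 5
Move 9: X drops in col 2, lands at row 2
Move 10: O drops in col 5, lands at row 3
Move 11: X drops in col 2, lands at row 1
Move 12: O drops in col 5, lands at row 2

Answer: .......
..X....
..X..O.
..X..O.
O.X..O.
X.XO.O.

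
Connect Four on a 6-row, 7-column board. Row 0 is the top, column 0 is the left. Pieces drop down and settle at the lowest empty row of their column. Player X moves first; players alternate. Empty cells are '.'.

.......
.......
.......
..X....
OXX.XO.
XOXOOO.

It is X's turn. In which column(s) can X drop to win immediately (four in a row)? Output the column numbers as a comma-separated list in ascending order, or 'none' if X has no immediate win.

col 0: drop X → no win
col 1: drop X → no win
col 2: drop X → WIN!
col 3: drop X → WIN!
col 4: drop X → no win
col 5: drop X → no win
col 6: drop X → no win

Answer: 2,3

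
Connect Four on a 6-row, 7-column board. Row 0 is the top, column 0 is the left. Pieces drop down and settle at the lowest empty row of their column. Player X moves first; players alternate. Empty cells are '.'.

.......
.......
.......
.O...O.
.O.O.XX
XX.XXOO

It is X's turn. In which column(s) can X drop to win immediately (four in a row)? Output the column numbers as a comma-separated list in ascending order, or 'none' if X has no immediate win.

Answer: 2

Derivation:
col 0: drop X → no win
col 1: drop X → no win
col 2: drop X → WIN!
col 3: drop X → no win
col 4: drop X → no win
col 5: drop X → no win
col 6: drop X → no win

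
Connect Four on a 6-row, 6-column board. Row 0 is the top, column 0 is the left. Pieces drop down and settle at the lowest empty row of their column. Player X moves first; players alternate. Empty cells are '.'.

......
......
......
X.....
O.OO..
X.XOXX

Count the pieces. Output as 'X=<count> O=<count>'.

X=5 O=4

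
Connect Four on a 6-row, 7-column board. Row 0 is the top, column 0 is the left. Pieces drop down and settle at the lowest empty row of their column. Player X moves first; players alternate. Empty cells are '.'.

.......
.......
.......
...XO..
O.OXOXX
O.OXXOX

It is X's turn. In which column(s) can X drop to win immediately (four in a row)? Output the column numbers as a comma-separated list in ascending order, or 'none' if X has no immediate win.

col 0: drop X → no win
col 1: drop X → no win
col 2: drop X → no win
col 3: drop X → WIN!
col 4: drop X → no win
col 5: drop X → no win
col 6: drop X → no win

Answer: 3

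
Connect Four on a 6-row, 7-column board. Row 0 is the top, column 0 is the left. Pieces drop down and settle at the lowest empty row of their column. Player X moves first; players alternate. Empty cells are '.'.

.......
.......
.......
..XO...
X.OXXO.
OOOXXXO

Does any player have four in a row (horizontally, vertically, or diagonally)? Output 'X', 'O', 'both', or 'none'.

none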